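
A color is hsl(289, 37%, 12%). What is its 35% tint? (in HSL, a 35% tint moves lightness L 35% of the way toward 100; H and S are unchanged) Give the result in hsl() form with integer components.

hsl(289, 37%, 43%)

L moves 35% from 12 toward 100: 12 + 30.8 = 42.8 → 43.
H and S are unchanged.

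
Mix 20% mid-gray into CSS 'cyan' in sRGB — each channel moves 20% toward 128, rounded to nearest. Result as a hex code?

CSS cyan is rgb(0, 255, 255).
Per channel, c → c + 0.2(128 − c):
  R: 0 + 0.2×(128−0) = 0 + 25.6 = 25.6 → 26
  G: 255 + 0.2×(128−255) = 255 − 25.4 = 229.6 → 230
  B: 255 − 25.4 = 229.6 → 230
rgb(26, 230, 230) = #1ae6e6.

#1ae6e6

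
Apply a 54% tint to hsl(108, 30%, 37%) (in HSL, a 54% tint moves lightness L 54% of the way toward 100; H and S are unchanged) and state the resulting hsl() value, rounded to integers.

L moves 54% from 37 toward 100: 37 + 34.02 = 71.02 → 71.
H and S are unchanged.

hsl(108, 30%, 71%)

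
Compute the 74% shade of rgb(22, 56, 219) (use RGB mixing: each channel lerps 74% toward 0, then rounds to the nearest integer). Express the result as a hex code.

#060f39

A 74% shade moves each channel 74% toward 0:
  R: 22 + 0.74×(0−22) = 22 − 16.28 = 5.72 → 6
  G: 56 + 0.74×(0−56) = 56 − 41.44 = 14.56 → 15
  B: 219 + 0.74×(0−219) = 219 − 162.06 = 56.94 → 57
rgb(6, 15, 57) = #060f39.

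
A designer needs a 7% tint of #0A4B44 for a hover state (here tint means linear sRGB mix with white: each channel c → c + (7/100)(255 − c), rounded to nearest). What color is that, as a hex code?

#0A4B44 is rgb(10, 75, 68).
Lerp each channel 7% toward 255:
  R: 10 + 17.15 = 27.15 → 27
  G: 75 + 12.6 = 87.6 → 88
  B: 68 + 0.07×(255−68) = 68 + 13.09 = 81.09 → 81
rgb(27, 88, 81) = #1B5851.

#1B5851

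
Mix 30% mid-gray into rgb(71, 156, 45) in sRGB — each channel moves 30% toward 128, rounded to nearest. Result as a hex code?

Lerp each channel 30% toward 128:
  R: 71 + 0.3×(128−71) = 71 + 17.1 = 88.1 → 88
  G: 156 + 0.3×(128−156) = 156 − 8.4 = 147.6 → 148
  B: 45 + 24.9 = 69.9 → 70
rgb(88, 148, 70) = #589446.

#589446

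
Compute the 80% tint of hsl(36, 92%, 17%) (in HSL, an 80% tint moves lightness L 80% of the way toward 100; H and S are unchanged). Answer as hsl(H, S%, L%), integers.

L moves 80% from 17 toward 100: 17 + 66.4 = 83.4 → 83.
H and S are unchanged.

hsl(36, 92%, 83%)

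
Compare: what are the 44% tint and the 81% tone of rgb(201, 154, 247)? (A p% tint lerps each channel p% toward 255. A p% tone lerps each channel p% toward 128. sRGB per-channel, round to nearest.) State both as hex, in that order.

#e1c6fb, #8e8597

44% tint:
  R: 201 + 23.76 = 224.76 → 225
  G: 154 + 0.44×(255−154) = 154 + 44.44 = 198.44 → 198
  B: 247 + 3.52 = 250.52 → 251
  → #e1c6fb
81% tone:
  R: 201 − 59.13 = 141.87 → 142
  G: 154 − 21.06 = 132.94 → 133
  B: 247 + 0.81×(128−247) = 247 − 96.39 = 150.61 → 151
  → #8e8597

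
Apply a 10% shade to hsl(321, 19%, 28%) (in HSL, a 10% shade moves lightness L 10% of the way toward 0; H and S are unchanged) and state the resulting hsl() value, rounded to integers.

L moves 10% from 28 toward 0: 28 − 2.8 = 25.2 → 25.
H and S are unchanged.

hsl(321, 19%, 25%)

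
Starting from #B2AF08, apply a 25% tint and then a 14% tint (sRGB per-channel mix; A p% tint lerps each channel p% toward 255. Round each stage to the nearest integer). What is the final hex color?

#B2AF08 is rgb(178, 175, 8).
A 25% tint moves each channel 25% toward 255:
  R: 178 + 0.25×(255−178) = 178 + 19.25 = 197.25 → 197
  G: 175 + 20 = 195 → 195
  B: 8 + 0.25×(255−8) = 8 + 61.75 = 69.75 → 70
After the tint: rgb(197, 195, 70) = #C5C346.
Per channel, c → c + 0.14(255 − c):
  R: 197 + 0.14×(255−197) = 197 + 8.12 = 205.12 → 205
  G: 195 + 0.14×(255−195) = 195 + 8.4 = 203.4 → 203
  B: 70 + 25.9 = 95.9 → 96
rgb(205, 203, 96) = #CDCB60.

#CDCB60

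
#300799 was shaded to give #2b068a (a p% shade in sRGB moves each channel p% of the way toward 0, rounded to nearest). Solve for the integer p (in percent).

10%

#300799 is rgb(48, 7, 153); #2b068a is rgb(43, 6, 138).
On the B channel (widest range): 138 ≈ 153 + (p/100)(0 − 153), so p ≈ 100×(138 − 153)/(0 − 153) = -1500/-153 = 9.80.
p = 10 reproduces all three channels after rounding.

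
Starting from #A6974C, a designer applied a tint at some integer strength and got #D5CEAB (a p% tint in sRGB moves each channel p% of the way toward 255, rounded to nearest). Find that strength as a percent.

#A6974C is rgb(166, 151, 76); #D5CEAB is rgb(213, 206, 171).
On the B channel (widest range): 171 ≈ 76 + (p/100)(255 − 76), so p ≈ 100×(171 − 76)/(255 − 76) = 9500/179 = 53.07.
p = 53 reproduces all three channels after rounding.

53%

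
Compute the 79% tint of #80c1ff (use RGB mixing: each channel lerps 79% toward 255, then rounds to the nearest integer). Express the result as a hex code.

#e4f2ff

#80c1ff is rgb(128, 193, 255).
Lerp each channel 79% toward 255:
  R: 128 + 0.79×(255−128) = 128 + 100.33 = 228.33 → 228
  G: 193 + 0.79×(255−193) = 193 + 48.98 = 241.98 → 242
  B: 255 + 0.79×(255−255) = 255 + 0 = 255 → 255
rgb(228, 242, 255) = #e4f2ff.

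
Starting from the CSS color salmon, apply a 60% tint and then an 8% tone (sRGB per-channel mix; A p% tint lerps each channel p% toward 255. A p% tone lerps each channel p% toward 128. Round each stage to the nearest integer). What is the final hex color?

#f3c6c1

CSS salmon is rgb(250, 128, 114).
A 60% tint moves each channel 60% toward 255:
  R: 250 + 0.6×(255−250) = 250 + 3 = 253 → 253
  G: 128 + 0.6×(255−128) = 128 + 76.2 = 204.2 → 204
  B: 114 + 84.6 = 198.6 → 199
After the tint: rgb(253, 204, 199) = #fdccc7.
Lerp each channel 8% toward 128:
  R: 253 + 0.08×(128−253) = 253 − 10 = 243 → 243
  G: 204 + 0.08×(128−204) = 204 − 6.08 = 197.92 → 198
  B: 199 + 0.08×(128−199) = 199 − 5.68 = 193.32 → 193
rgb(243, 198, 193) = #f3c6c1.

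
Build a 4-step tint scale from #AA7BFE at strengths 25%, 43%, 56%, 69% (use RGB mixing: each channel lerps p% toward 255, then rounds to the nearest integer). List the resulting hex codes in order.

#AA7BFE is rgb(170, 123, 254).
25%: (170 + 21.25 = 191.25→191, 123 + 33 = 156→156, 254→254) → #BF9CFE
43%: (170 + 36.55 = 206.55→207, 123 + 56.76 = 179.76→180, 254→254) → #CFB4FE
56%: (170 + 47.6 = 217.6→218, 123 + 73.92 = 196.92→197, 254 + 0.56 = 254.56→255) → #DAC5FF
69%: (170 + 58.65 = 228.65→229, 123 + 91.08 = 214.08→214, 254 + 0.69 = 254.69→255) → #E5D6FF

#BF9CFE, #CFB4FE, #DAC5FF, #E5D6FF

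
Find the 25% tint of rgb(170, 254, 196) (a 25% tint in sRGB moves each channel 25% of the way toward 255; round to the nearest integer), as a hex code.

Per channel, c → c + 0.25(255 − c):
  R: 170 + 0.25×(255−170) = 170 + 21.25 = 191.25 → 191
  G: 254 + 0.25×(255−254) = 254 + 0.25 = 254.25 → 254
  B: 196 + 14.75 = 210.75 → 211
rgb(191, 254, 211) = #BFFED3.

#BFFED3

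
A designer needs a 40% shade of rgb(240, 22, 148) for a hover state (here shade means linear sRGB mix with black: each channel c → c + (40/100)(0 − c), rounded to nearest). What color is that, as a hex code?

A 40% shade moves each channel 40% toward 0:
  R: 240 − 96 = 144 → 144
  G: 22 + 0.4×(0−22) = 22 − 8.8 = 13.2 → 13
  B: 148 − 59.2 = 88.8 → 89
rgb(144, 13, 89) = #900d59.

#900d59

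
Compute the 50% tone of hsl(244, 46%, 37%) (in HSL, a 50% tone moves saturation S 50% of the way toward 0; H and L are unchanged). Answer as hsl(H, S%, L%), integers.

S moves 50% from 46 toward 0: 46 − 23 = 23 → 23.
H and L are unchanged.

hsl(244, 23%, 37%)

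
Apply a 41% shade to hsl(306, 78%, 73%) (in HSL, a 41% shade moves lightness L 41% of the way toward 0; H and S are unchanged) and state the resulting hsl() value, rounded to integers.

hsl(306, 78%, 43%)

L moves 41% from 73 toward 0: 73 − 29.93 = 43.07 → 43.
H and S are unchanged.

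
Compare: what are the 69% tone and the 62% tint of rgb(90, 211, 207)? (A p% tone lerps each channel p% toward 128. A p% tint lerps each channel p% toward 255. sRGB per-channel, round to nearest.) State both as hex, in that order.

69% tone:
  R: 90 + 0.69×(128−90) = 90 + 26.22 = 116.22 → 116
  G: 211 − 57.27 = 153.73 → 154
  B: 207 − 54.51 = 152.49 → 152
  → #749a98
62% tint:
  R: 90 + 0.62×(255−90) = 90 + 102.3 = 192.3 → 192
  G: 211 + 27.28 = 238.28 → 238
  B: 207 + 0.62×(255−207) = 207 + 29.76 = 236.76 → 237
  → #c0eeed

#749a98, #c0eeed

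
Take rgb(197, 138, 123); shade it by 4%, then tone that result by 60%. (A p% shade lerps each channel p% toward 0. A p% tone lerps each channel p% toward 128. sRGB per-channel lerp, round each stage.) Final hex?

#98827C

Lerp each channel 4% toward 0:
  R: 197 − 7.88 = 189.12 → 189
  G: 138 − 5.52 = 132.48 → 132
  B: 123 − 4.92 = 118.08 → 118
After the shade: rgb(189, 132, 118) = #BD8476.
Lerp each channel 60% toward 128:
  R: 189 − 36.6 = 152.4 → 152
  G: 132 − 2.4 = 129.6 → 130
  B: 118 + 0.6×(128−118) = 118 + 6 = 124 → 124
rgb(152, 130, 124) = #98827C.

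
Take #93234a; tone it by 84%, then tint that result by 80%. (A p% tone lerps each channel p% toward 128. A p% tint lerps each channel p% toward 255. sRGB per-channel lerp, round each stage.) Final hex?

#93234a is rgb(147, 35, 74).
An 84% tone moves each channel 84% toward 128:
  R: 147 − 15.96 = 131.04 → 131
  G: 35 + 0.84×(128−35) = 35 + 78.12 = 113.12 → 113
  B: 74 + 0.84×(128−74) = 74 + 45.36 = 119.36 → 119
After the tone: rgb(131, 113, 119) = #837177.
An 80% tint moves each channel 80% toward 255:
  R: 131 + 0.8×(255−131) = 131 + 99.2 = 230.2 → 230
  G: 113 + 113.6 = 226.6 → 227
  B: 119 + 0.8×(255−119) = 119 + 108.8 = 227.8 → 228
rgb(230, 227, 228) = #e6e3e4.

#e6e3e4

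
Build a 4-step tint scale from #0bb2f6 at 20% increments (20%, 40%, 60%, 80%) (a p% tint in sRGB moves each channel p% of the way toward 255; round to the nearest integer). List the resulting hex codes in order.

#3cc1f8, #6dd1fa, #9de0fb, #cef0fd

#0bb2f6 is rgb(11, 178, 246).
20%: (11 + 48.8 = 59.8→60, 178 + 15.4 = 193.4→193, 246 + 1.8 = 247.8→248) → #3cc1f8
40%: (11 + 97.6 = 108.6→109, 178 + 30.8 = 208.8→209, 246 + 3.6 = 249.6→250) → #6dd1fa
60%: (11 + 146.4 = 157.4→157, 178 + 46.2 = 224.2→224, 246 + 5.4 = 251.4→251) → #9de0fb
80%: (11 + 195.2 = 206.2→206, 178 + 61.6 = 239.6→240, 246 + 7.2 = 253.2→253) → #cef0fd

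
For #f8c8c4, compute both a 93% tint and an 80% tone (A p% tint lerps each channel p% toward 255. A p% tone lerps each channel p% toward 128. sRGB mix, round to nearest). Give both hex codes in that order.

#f8c8c4 is rgb(248, 200, 196).
93% tint:
  R: 248 + 0.93×(255−248) = 248 + 6.51 = 254.51 → 255
  G: 200 + 0.93×(255−200) = 200 + 51.15 = 251.15 → 251
  B: 196 + 54.87 = 250.87 → 251
  → #fffbfb
80% tone:
  R: 248 − 96 = 152 → 152
  G: 200 + 0.8×(128−200) = 200 − 57.6 = 142.4 → 142
  B: 196 − 54.4 = 141.6 → 142
  → #988e8e

#fffbfb, #988e8e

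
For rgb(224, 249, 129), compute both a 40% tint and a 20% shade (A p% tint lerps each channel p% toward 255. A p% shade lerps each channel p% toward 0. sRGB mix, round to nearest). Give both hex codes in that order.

#ecfbb3, #b3c767

40% tint:
  R: 224 + 0.4×(255−224) = 224 + 12.4 = 236.4 → 236
  G: 249 + 0.4×(255−249) = 249 + 2.4 = 251.4 → 251
  B: 129 + 0.4×(255−129) = 129 + 50.4 = 179.4 → 179
  → #ecfbb3
20% shade:
  R: 224 + 0.2×(0−224) = 224 − 44.8 = 179.2 → 179
  G: 249 + 0.2×(0−249) = 249 − 49.8 = 199.2 → 199
  B: 129 + 0.2×(0−129) = 129 − 25.8 = 103.2 → 103
  → #b3c767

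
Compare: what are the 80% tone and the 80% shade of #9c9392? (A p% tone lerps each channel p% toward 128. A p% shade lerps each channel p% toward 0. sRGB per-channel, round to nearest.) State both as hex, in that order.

#868484, #1f1d1d

#9c9392 is rgb(156, 147, 146).
80% tone:
  R: 156 − 22.4 = 133.6 → 134
  G: 147 − 15.2 = 131.8 → 132
  B: 146 + 0.8×(128−146) = 146 − 14.4 = 131.6 → 132
  → #868484
80% shade:
  R: 156 + 0.8×(0−156) = 156 − 124.8 = 31.2 → 31
  G: 147 + 0.8×(0−147) = 147 − 117.6 = 29.4 → 29
  B: 146 + 0.8×(0−146) = 146 − 116.8 = 29.2 → 29
  → #1f1d1d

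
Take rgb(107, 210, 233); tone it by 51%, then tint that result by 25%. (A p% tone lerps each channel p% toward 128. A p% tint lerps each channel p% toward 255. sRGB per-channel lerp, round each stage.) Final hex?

#98BEC6

A 51% tone moves each channel 51% toward 128:
  R: 107 + 10.71 = 117.71 → 118
  G: 210 − 41.82 = 168.18 → 168
  B: 233 + 0.51×(128−233) = 233 − 53.55 = 179.45 → 179
After the tone: rgb(118, 168, 179) = #76A8B3.
Lerp each channel 25% toward 255:
  R: 118 + 34.25 = 152.25 → 152
  G: 168 + 0.25×(255−168) = 168 + 21.75 = 189.75 → 190
  B: 179 + 19 = 198 → 198
rgb(152, 190, 198) = #98BEC6.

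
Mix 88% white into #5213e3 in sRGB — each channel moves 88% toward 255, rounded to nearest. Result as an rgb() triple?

#5213e3 is rgb(82, 19, 227).
An 88% tint moves each channel 88% toward 255:
  R: 82 + 152.24 = 234.24 → 234
  G: 19 + 207.68 = 226.68 → 227
  B: 227 + 24.64 = 251.64 → 252

rgb(234, 227, 252)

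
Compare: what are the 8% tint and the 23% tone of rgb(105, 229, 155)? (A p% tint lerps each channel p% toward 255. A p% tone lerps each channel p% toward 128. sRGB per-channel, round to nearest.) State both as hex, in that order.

8% tint:
  R: 105 + 0.08×(255−105) = 105 + 12 = 117 → 117
  G: 229 + 0.08×(255−229) = 229 + 2.08 = 231.08 → 231
  B: 155 + 8 = 163 → 163
  → #75e7a3
23% tone:
  R: 105 + 0.23×(128−105) = 105 + 5.29 = 110.29 → 110
  G: 229 + 0.23×(128−229) = 229 − 23.23 = 205.77 → 206
  B: 155 − 6.21 = 148.79 → 149
  → #6ece95

#75e7a3, #6ece95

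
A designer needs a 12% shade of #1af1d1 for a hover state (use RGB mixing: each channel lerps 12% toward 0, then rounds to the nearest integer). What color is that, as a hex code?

#1af1d1 is rgb(26, 241, 209).
Per channel, c → c + 0.12(0 − c):
  R: 26 + 0.12×(0−26) = 26 − 3.12 = 22.88 → 23
  G: 241 + 0.12×(0−241) = 241 − 28.92 = 212.08 → 212
  B: 209 + 0.12×(0−209) = 209 − 25.08 = 183.92 → 184
rgb(23, 212, 184) = #17d4b8.

#17d4b8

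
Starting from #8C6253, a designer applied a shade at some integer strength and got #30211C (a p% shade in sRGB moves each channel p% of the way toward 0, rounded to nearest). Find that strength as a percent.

#8C6253 is rgb(140, 98, 83); #30211C is rgb(48, 33, 28).
On the R channel (widest range): 48 ≈ 140 + (p/100)(0 − 140), so p ≈ 100×(48 − 140)/(0 − 140) = -9200/-140 = 65.71.
p = 66 reproduces all three channels after rounding.

66%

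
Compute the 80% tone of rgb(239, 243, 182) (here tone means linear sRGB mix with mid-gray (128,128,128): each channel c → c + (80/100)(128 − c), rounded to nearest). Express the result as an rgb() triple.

rgb(150, 151, 139)

An 80% tone moves each channel 80% toward 128:
  R: 239 + 0.8×(128−239) = 239 − 88.8 = 150.2 → 150
  G: 243 + 0.8×(128−243) = 243 − 92 = 151 → 151
  B: 182 − 43.2 = 138.8 → 139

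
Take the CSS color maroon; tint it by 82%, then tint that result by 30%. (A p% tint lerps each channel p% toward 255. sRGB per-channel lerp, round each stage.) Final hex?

#efdfdf

CSS maroon is rgb(128, 0, 0).
An 82% tint moves each channel 82% toward 255:
  R: 128 + 104.14 = 232.14 → 232
  G: 0 + 0.82×(255−0) = 0 + 209.1 = 209.1 → 209
  B: 0 + 209.1 = 209.1 → 209
After the tint: rgb(232, 209, 209) = #e8d1d1.
Lerp each channel 30% toward 255:
  R: 232 + 0.3×(255−232) = 232 + 6.9 = 238.9 → 239
  G: 209 + 0.3×(255−209) = 209 + 13.8 = 222.8 → 223
  B: 209 + 13.8 = 222.8 → 223
rgb(239, 223, 223) = #efdfdf.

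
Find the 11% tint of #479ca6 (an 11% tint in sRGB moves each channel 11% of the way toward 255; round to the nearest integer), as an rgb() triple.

#479ca6 is rgb(71, 156, 166).
Per channel, c → c + 0.11(255 − c):
  R: 71 + 0.11×(255−71) = 71 + 20.24 = 91.24 → 91
  G: 156 + 10.89 = 166.89 → 167
  B: 166 + 9.79 = 175.79 → 176

rgb(91, 167, 176)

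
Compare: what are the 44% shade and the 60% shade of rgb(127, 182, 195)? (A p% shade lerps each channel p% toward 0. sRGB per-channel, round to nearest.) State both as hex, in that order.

#47666D, #33494E

44% shade:
  R: 127 − 55.88 = 71.12 → 71
  G: 182 + 0.44×(0−182) = 182 − 80.08 = 101.92 → 102
  B: 195 + 0.44×(0−195) = 195 − 85.8 = 109.2 → 109
  → #47666D
60% shade:
  R: 127 − 76.2 = 50.8 → 51
  G: 182 + 0.6×(0−182) = 182 − 109.2 = 72.8 → 73
  B: 195 − 117 = 78 → 78
  → #33494E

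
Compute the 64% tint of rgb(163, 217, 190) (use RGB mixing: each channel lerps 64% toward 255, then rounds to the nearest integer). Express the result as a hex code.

#DEF1E8

A 64% tint moves each channel 64% toward 255:
  R: 163 + 0.64×(255−163) = 163 + 58.88 = 221.88 → 222
  G: 217 + 0.64×(255−217) = 217 + 24.32 = 241.32 → 241
  B: 190 + 41.6 = 231.6 → 232
rgb(222, 241, 232) = #DEF1E8.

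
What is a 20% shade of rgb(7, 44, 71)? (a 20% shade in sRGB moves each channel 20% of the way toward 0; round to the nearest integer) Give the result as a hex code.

Per channel, c → c + 0.2(0 − c):
  R: 7 − 1.4 = 5.6 → 6
  G: 44 + 0.2×(0−44) = 44 − 8.8 = 35.2 → 35
  B: 71 + 0.2×(0−71) = 71 − 14.2 = 56.8 → 57
rgb(6, 35, 57) = #062339.

#062339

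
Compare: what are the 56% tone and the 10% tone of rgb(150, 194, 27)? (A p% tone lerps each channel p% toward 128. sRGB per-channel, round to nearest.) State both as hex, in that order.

56% tone:
  R: 150 − 12.32 = 137.68 → 138
  G: 194 − 36.96 = 157.04 → 157
  B: 27 + 0.56×(128−27) = 27 + 56.56 = 83.56 → 84
  → #8A9D54
10% tone:
  R: 150 + 0.1×(128−150) = 150 − 2.2 = 147.8 → 148
  G: 194 + 0.1×(128−194) = 194 − 6.6 = 187.4 → 187
  B: 27 + 0.1×(128−27) = 27 + 10.1 = 37.1 → 37
  → #94BB25

#8A9D54, #94BB25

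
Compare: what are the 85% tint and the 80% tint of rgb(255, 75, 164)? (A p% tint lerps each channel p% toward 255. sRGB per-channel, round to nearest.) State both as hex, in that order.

#ffe4f1, #ffdbed

85% tint:
  R: 255 + 0.85×(255−255) = 255 + 0 = 255 → 255
  G: 75 + 153 = 228 → 228
  B: 164 + 0.85×(255−164) = 164 + 77.35 = 241.35 → 241
  → #ffe4f1
80% tint:
  R: 255 + 0.8×(255−255) = 255 + 0 = 255 → 255
  G: 75 + 144 = 219 → 219
  B: 164 + 0.8×(255−164) = 164 + 72.8 = 236.8 → 237
  → #ffdbed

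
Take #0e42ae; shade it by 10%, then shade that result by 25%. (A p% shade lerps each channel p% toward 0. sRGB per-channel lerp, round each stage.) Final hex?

#0a2c76

#0e42ae is rgb(14, 66, 174).
A 10% shade moves each channel 10% toward 0:
  R: 14 − 1.4 = 12.6 → 13
  G: 66 + 0.1×(0−66) = 66 − 6.6 = 59.4 → 59
  B: 174 + 0.1×(0−174) = 174 − 17.4 = 156.6 → 157
After the shade: rgb(13, 59, 157) = #0d3b9d.
A 25% shade moves each channel 25% toward 0:
  R: 13 + 0.25×(0−13) = 13 − 3.25 = 9.75 → 10
  G: 59 + 0.25×(0−59) = 59 − 14.75 = 44.25 → 44
  B: 157 − 39.25 = 117.75 → 118
rgb(10, 44, 118) = #0a2c76.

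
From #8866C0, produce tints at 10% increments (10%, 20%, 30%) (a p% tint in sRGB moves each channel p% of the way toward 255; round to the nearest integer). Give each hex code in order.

#8866C0 is rgb(136, 102, 192).
10%: (136 + 11.9 = 147.9→148, 102 + 15.3 = 117.3→117, 192 + 6.3 = 198.3→198) → #9475C6
20%: (136 + 23.8 = 159.8→160, 102 + 30.6 = 132.6→133, 192 + 12.6 = 204.6→205) → #A085CD
30%: (136 + 35.7 = 171.7→172, 102 + 45.9 = 147.9→148, 192 + 18.9 = 210.9→211) → #AC94D3

#9475C6, #A085CD, #AC94D3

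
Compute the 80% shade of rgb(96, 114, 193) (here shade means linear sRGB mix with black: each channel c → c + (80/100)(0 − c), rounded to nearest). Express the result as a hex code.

#131727

Lerp each channel 80% toward 0:
  R: 96 + 0.8×(0−96) = 96 − 76.8 = 19.2 → 19
  G: 114 + 0.8×(0−114) = 114 − 91.2 = 22.8 → 23
  B: 193 + 0.8×(0−193) = 193 − 154.4 = 38.6 → 39
rgb(19, 23, 39) = #131727.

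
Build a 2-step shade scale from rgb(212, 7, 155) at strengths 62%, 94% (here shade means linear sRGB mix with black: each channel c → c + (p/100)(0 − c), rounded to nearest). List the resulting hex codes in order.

62%: (212 − 131.44 = 80.56→81, 7 − 4.34 = 2.66→3, 155 − 96.1 = 58.9→59) → #51033B
94%: (212 − 199.28 = 12.72→13, 7 − 6.58 = 0.42→0, 155 − 145.7 = 9.3→9) → #0D0009

#51033B, #0D0009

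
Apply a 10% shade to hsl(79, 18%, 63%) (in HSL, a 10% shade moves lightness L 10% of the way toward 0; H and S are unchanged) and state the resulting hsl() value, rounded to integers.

L moves 10% from 63 toward 0: 63 − 6.3 = 56.7 → 57.
H and S are unchanged.

hsl(79, 18%, 57%)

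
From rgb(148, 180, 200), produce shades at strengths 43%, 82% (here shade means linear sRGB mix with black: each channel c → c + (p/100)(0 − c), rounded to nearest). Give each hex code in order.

#546772, #1B2024

43%: (148 − 63.64 = 84.36→84, 180 − 77.4 = 102.6→103, 200 − 86 = 114→114) → #546772
82%: (148 − 121.36 = 26.64→27, 180 − 147.6 = 32.4→32, 200 − 164 = 36→36) → #1B2024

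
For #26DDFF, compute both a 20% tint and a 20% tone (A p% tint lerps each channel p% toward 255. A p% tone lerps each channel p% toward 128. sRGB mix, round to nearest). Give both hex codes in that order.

#51E4FF, #38CAE6

#26DDFF is rgb(38, 221, 255).
20% tint:
  R: 38 + 0.2×(255−38) = 38 + 43.4 = 81.4 → 81
  G: 221 + 6.8 = 227.8 → 228
  B: 255 + 0 = 255 → 255
  → #51E4FF
20% tone:
  R: 38 + 0.2×(128−38) = 38 + 18 = 56 → 56
  G: 221 + 0.2×(128−221) = 221 − 18.6 = 202.4 → 202
  B: 255 − 25.4 = 229.6 → 230
  → #38CAE6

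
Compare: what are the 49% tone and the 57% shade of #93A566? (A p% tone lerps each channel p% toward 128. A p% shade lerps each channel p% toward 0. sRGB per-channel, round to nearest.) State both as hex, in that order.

#8A9373, #3F472C

#93A566 is rgb(147, 165, 102).
49% tone:
  R: 147 + 0.49×(128−147) = 147 − 9.31 = 137.69 → 138
  G: 165 − 18.13 = 146.87 → 147
  B: 102 + 0.49×(128−102) = 102 + 12.74 = 114.74 → 115
  → #8A9373
57% shade:
  R: 147 − 83.79 = 63.21 → 63
  G: 165 − 94.05 = 70.95 → 71
  B: 102 + 0.57×(0−102) = 102 − 58.14 = 43.86 → 44
  → #3F472C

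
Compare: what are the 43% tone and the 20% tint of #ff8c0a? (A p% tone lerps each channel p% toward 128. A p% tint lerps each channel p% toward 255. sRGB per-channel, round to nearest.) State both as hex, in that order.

#c8873d, #ffa33b

#ff8c0a is rgb(255, 140, 10).
43% tone:
  R: 255 + 0.43×(128−255) = 255 − 54.61 = 200.39 → 200
  G: 140 − 5.16 = 134.84 → 135
  B: 10 + 0.43×(128−10) = 10 + 50.74 = 60.74 → 61
  → #c8873d
20% tint:
  R: 255 + 0 = 255 → 255
  G: 140 + 0.2×(255−140) = 140 + 23 = 163 → 163
  B: 10 + 49 = 59 → 59
  → #ffa33b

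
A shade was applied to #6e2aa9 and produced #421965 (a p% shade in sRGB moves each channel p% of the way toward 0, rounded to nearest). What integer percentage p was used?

#6e2aa9 is rgb(110, 42, 169); #421965 is rgb(66, 25, 101).
On the B channel (widest range): 101 ≈ 169 + (p/100)(0 − 169), so p ≈ 100×(101 − 169)/(0 − 169) = -6800/-169 = 40.24.
p = 40 reproduces all three channels after rounding.

40%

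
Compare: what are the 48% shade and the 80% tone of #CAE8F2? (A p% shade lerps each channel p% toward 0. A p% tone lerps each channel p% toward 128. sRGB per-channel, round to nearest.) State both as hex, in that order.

#CAE8F2 is rgb(202, 232, 242).
48% shade:
  R: 202 + 0.48×(0−202) = 202 − 96.96 = 105.04 → 105
  G: 232 + 0.48×(0−232) = 232 − 111.36 = 120.64 → 121
  B: 242 − 116.16 = 125.84 → 126
  → #69797E
80% tone:
  R: 202 + 0.8×(128−202) = 202 − 59.2 = 142.8 → 143
  G: 232 + 0.8×(128−232) = 232 − 83.2 = 148.8 → 149
  B: 242 + 0.8×(128−242) = 242 − 91.2 = 150.8 → 151
  → #8F9597

#69797E, #8F9597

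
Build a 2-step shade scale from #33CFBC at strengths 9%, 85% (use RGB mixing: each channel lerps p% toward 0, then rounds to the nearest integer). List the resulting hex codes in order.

#33CFBC is rgb(51, 207, 188).
9%: (51 − 4.59 = 46.41→46, 207 − 18.63 = 188.37→188, 188 − 16.92 = 171.08→171) → #2EBCAB
85%: (51 − 43.35 = 7.65→8, 207 − 175.95 = 31.05→31, 188 − 159.8 = 28.2→28) → #081F1C

#2EBCAB, #081F1C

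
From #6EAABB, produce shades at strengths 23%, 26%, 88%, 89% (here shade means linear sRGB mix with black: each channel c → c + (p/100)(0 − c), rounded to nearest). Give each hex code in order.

#558390, #517E8A, #0D1416, #0C1315

#6EAABB is rgb(110, 170, 187).
23%: (110 − 25.3 = 84.7→85, 170 − 39.1 = 130.9→131, 187 − 43.01 = 143.99→144) → #558390
26%: (110 − 28.6 = 81.4→81, 170 − 44.2 = 125.8→126, 187 − 48.62 = 138.38→138) → #517E8A
88%: (110 − 96.8 = 13.2→13, 170 − 149.6 = 20.4→20, 187 − 164.56 = 22.44→22) → #0D1416
89%: (110 − 97.9 = 12.1→12, 170 − 151.3 = 18.7→19, 187 − 166.43 = 20.57→21) → #0C1315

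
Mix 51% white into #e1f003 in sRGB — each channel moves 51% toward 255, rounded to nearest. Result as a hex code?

#e1f003 is rgb(225, 240, 3).
Lerp each channel 51% toward 255:
  R: 225 + 0.51×(255−225) = 225 + 15.3 = 240.3 → 240
  G: 240 + 7.65 = 247.65 → 248
  B: 3 + 0.51×(255−3) = 3 + 128.52 = 131.52 → 132
rgb(240, 248, 132) = #f0f884.

#f0f884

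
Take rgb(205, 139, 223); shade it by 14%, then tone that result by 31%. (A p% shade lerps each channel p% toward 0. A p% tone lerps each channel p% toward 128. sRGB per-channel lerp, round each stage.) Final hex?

#A17AAC

Lerp each channel 14% toward 0:
  R: 205 + 0.14×(0−205) = 205 − 28.7 = 176.3 → 176
  G: 139 − 19.46 = 119.54 → 120
  B: 223 + 0.14×(0−223) = 223 − 31.22 = 191.78 → 192
After the shade: rgb(176, 120, 192) = #B078C0.
Per channel, c → c + 0.31(128 − c):
  R: 176 + 0.31×(128−176) = 176 − 14.88 = 161.12 → 161
  G: 120 + 2.48 = 122.48 → 122
  B: 192 − 19.84 = 172.16 → 172
rgb(161, 122, 172) = #A17AAC.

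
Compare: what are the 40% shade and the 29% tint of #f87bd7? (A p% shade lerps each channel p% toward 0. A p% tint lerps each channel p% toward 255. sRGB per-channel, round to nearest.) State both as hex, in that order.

#954a81, #faa1e3

#f87bd7 is rgb(248, 123, 215).
40% shade:
  R: 248 + 0.4×(0−248) = 248 − 99.2 = 148.8 → 149
  G: 123 + 0.4×(0−123) = 123 − 49.2 = 73.8 → 74
  B: 215 − 86 = 129 → 129
  → #954a81
29% tint:
  R: 248 + 0.29×(255−248) = 248 + 2.03 = 250.03 → 250
  G: 123 + 38.28 = 161.28 → 161
  B: 215 + 0.29×(255−215) = 215 + 11.6 = 226.6 → 227
  → #faa1e3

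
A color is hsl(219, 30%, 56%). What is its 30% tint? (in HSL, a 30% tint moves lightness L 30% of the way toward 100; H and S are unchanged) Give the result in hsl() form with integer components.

L moves 30% from 56 toward 100: 56 + 13.2 = 69.2 → 69.
H and S are unchanged.

hsl(219, 30%, 69%)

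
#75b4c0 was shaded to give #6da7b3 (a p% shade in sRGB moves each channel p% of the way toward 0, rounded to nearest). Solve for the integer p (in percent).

7%

#75b4c0 is rgb(117, 180, 192); #6da7b3 is rgb(109, 167, 179).
On the B channel (widest range): 179 ≈ 192 + (p/100)(0 − 192), so p ≈ 100×(179 − 192)/(0 − 192) = -1300/-192 = 6.77.
p = 7 reproduces all three channels after rounding.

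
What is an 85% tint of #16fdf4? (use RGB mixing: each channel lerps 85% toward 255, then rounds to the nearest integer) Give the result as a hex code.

#dcfffd

#16fdf4 is rgb(22, 253, 244).
Per channel, c → c + 0.85(255 − c):
  R: 22 + 0.85×(255−22) = 22 + 198.05 = 220.05 → 220
  G: 253 + 0.85×(255−253) = 253 + 1.7 = 254.7 → 255
  B: 244 + 9.35 = 253.35 → 253
rgb(220, 255, 253) = #dcfffd.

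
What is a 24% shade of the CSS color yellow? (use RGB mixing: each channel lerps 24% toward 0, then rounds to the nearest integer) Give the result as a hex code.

#C2C200

CSS yellow is rgb(255, 255, 0).
Per channel, c → c + 0.24(0 − c):
  R: 255 + 0.24×(0−255) = 255 − 61.2 = 193.8 → 194
  G: 255 + 0.24×(0−255) = 255 − 61.2 = 193.8 → 194
  B: 0 + 0.24×(0−0) = 0 + 0 = 0 → 0
rgb(194, 194, 0) = #C2C200.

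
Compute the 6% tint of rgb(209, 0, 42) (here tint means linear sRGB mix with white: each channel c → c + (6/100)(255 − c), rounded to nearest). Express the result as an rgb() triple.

rgb(212, 15, 55)

A 6% tint moves each channel 6% toward 255:
  R: 209 + 2.76 = 211.76 → 212
  G: 0 + 0.06×(255−0) = 0 + 15.3 = 15.3 → 15
  B: 42 + 12.78 = 54.78 → 55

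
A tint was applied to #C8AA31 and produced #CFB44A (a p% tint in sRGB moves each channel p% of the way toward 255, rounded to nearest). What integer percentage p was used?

12%

#C8AA31 is rgb(200, 170, 49); #CFB44A is rgb(207, 180, 74).
On the B channel (widest range): 74 ≈ 49 + (p/100)(255 − 49), so p ≈ 100×(74 − 49)/(255 − 49) = 2500/206 = 12.14.
p = 12 reproduces all three channels after rounding.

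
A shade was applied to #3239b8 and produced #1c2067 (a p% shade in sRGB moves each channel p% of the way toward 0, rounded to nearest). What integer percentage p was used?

#3239b8 is rgb(50, 57, 184); #1c2067 is rgb(28, 32, 103).
On the B channel (widest range): 103 ≈ 184 + (p/100)(0 − 184), so p ≈ 100×(103 − 184)/(0 − 184) = -8100/-184 = 44.02.
p = 44 reproduces all three channels after rounding.

44%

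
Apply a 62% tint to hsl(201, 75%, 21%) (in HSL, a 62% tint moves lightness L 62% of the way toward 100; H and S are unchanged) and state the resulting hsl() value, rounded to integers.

L moves 62% from 21 toward 100: 21 + 48.98 = 69.98 → 70.
H and S are unchanged.

hsl(201, 75%, 70%)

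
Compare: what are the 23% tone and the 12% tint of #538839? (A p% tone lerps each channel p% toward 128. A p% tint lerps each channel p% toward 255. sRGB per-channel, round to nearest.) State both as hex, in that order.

#538839 is rgb(83, 136, 57).
23% tone:
  R: 83 + 10.35 = 93.35 → 93
  G: 136 + 0.23×(128−136) = 136 − 1.84 = 134.16 → 134
  B: 57 + 16.33 = 73.33 → 73
  → #5D8649
12% tint:
  R: 83 + 0.12×(255−83) = 83 + 20.64 = 103.64 → 104
  G: 136 + 0.12×(255−136) = 136 + 14.28 = 150.28 → 150
  B: 57 + 23.76 = 80.76 → 81
  → #689651

#5D8649, #689651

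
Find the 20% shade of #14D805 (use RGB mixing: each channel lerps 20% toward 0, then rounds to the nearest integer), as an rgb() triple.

rgb(16, 173, 4)

#14D805 is rgb(20, 216, 5).
Per channel, c → c + 0.2(0 − c):
  R: 20 + 0.2×(0−20) = 20 − 4 = 16 → 16
  G: 216 + 0.2×(0−216) = 216 − 43.2 = 172.8 → 173
  B: 5 + 0.2×(0−5) = 5 − 1 = 4 → 4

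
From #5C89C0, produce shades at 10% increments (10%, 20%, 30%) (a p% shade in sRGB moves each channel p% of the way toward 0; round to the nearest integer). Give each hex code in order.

#537BAD, #4A6E9A, #406086

#5C89C0 is rgb(92, 137, 192).
10%: (92 − 9.2 = 82.8→83, 137 − 13.7 = 123.3→123, 192 − 19.2 = 172.8→173) → #537BAD
20%: (92 − 18.4 = 73.6→74, 137 − 27.4 = 109.6→110, 192 − 38.4 = 153.6→154) → #4A6E9A
30%: (92 − 27.6 = 64.4→64, 137 − 41.1 = 95.9→96, 192 − 57.6 = 134.4→134) → #406086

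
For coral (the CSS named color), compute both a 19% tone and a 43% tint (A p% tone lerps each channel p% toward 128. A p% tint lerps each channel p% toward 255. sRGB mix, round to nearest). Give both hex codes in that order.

#e77f59, #ffb69b

CSS coral is rgb(255, 127, 80).
19% tone:
  R: 255 − 24.13 = 230.87 → 231
  G: 127 + 0.19 = 127.19 → 127
  B: 80 + 0.19×(128−80) = 80 + 9.12 = 89.12 → 89
  → #e77f59
43% tint:
  R: 255 + 0.43×(255−255) = 255 + 0 = 255 → 255
  G: 127 + 55.04 = 182.04 → 182
  B: 80 + 75.25 = 155.25 → 155
  → #ffb69b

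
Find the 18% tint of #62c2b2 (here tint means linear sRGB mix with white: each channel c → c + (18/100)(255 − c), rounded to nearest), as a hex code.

#7ecdc0

#62c2b2 is rgb(98, 194, 178).
Per channel, c → c + 0.18(255 − c):
  R: 98 + 0.18×(255−98) = 98 + 28.26 = 126.26 → 126
  G: 194 + 0.18×(255−194) = 194 + 10.98 = 204.98 → 205
  B: 178 + 13.86 = 191.86 → 192
rgb(126, 205, 192) = #7ecdc0.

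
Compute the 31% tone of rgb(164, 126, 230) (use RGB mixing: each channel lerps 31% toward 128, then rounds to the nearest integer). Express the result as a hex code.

Lerp each channel 31% toward 128:
  R: 164 + 0.31×(128−164) = 164 − 11.16 = 152.84 → 153
  G: 126 + 0.62 = 126.62 → 127
  B: 230 + 0.31×(128−230) = 230 − 31.62 = 198.38 → 198
rgb(153, 127, 198) = #997FC6.

#997FC6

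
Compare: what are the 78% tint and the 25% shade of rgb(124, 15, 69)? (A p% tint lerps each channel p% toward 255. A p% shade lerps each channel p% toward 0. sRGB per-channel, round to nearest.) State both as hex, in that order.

78% tint:
  R: 124 + 102.18 = 226.18 → 226
  G: 15 + 187.2 = 202.2 → 202
  B: 69 + 0.78×(255−69) = 69 + 145.08 = 214.08 → 214
  → #e2cad6
25% shade:
  R: 124 − 31 = 93 → 93
  G: 15 + 0.25×(0−15) = 15 − 3.75 = 11.25 → 11
  B: 69 + 0.25×(0−69) = 69 − 17.25 = 51.75 → 52
  → #5d0b34

#e2cad6, #5d0b34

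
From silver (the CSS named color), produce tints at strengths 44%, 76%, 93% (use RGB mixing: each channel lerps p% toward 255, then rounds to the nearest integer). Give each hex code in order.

CSS silver is rgb(192, 192, 192).
44%: (192 + 27.72 = 219.72→220, 192 + 27.72 = 219.72→220, 192 + 27.72 = 219.72→220) → #DCDCDC
76%: (192 + 47.88 = 239.88→240, 192 + 47.88 = 239.88→240, 192 + 47.88 = 239.88→240) → #F0F0F0
93%: (192 + 58.59 = 250.59→251, 192 + 58.59 = 250.59→251, 192 + 58.59 = 250.59→251) → #FBFBFB

#DCDCDC, #F0F0F0, #FBFBFB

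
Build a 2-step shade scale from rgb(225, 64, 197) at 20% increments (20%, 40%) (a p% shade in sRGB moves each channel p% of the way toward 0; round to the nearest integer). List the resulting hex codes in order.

#b4339e, #872676

20%: (225 − 45 = 180→180, 64 − 12.8 = 51.2→51, 197 − 39.4 = 157.6→158) → #b4339e
40%: (225 − 90 = 135→135, 64 − 25.6 = 38.4→38, 197 − 78.8 = 118.2→118) → #872676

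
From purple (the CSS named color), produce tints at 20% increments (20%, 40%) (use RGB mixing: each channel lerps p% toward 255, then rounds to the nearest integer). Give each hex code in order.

CSS purple is rgb(128, 0, 128).
20%: (128 + 25.4 = 153.4→153, 0 + 51 = 51→51, 128 + 25.4 = 153.4→153) → #993399
40%: (128 + 50.8 = 178.8→179, 0 + 102 = 102→102, 128 + 50.8 = 178.8→179) → #b366b3

#993399, #b366b3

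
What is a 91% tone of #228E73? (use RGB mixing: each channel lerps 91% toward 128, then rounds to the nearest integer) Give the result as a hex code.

#78817F

#228E73 is rgb(34, 142, 115).
A 91% tone moves each channel 91% toward 128:
  R: 34 + 0.91×(128−34) = 34 + 85.54 = 119.54 → 120
  G: 142 − 12.74 = 129.26 → 129
  B: 115 + 11.83 = 126.83 → 127
rgb(120, 129, 127) = #78817F.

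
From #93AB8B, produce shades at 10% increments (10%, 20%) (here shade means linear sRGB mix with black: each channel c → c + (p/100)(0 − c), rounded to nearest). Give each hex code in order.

#93AB8B is rgb(147, 171, 139).
10%: (147 − 14.7 = 132.3→132, 171 − 17.1 = 153.9→154, 139 − 13.9 = 125.1→125) → #849A7D
20%: (147 − 29.4 = 117.6→118, 171 − 34.2 = 136.8→137, 139 − 27.8 = 111.2→111) → #76896F

#849A7D, #76896F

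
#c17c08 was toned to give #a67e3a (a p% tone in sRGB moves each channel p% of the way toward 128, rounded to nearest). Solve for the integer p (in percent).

#c17c08 is rgb(193, 124, 8); #a67e3a is rgb(166, 126, 58).
On the B channel (widest range): 58 ≈ 8 + (p/100)(128 − 8), so p ≈ 100×(58 − 8)/(128 − 8) = 5000/120 = 41.67.
p = 42 reproduces all three channels after rounding.

42%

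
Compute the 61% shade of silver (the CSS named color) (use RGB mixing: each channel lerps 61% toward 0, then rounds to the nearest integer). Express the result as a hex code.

#4B4B4B

CSS silver is rgb(192, 192, 192).
Lerp each channel 61% toward 0:
  R: 192 − 117.12 = 74.88 → 75
  G: 192 − 117.12 = 74.88 → 75
  B: 192 + 0.61×(0−192) = 192 − 117.12 = 74.88 → 75
rgb(75, 75, 75) = #4B4B4B.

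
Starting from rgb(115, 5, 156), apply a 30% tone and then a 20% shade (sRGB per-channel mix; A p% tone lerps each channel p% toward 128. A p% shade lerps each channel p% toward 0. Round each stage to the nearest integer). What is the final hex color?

Lerp each channel 30% toward 128:
  R: 115 + 3.9 = 118.9 → 119
  G: 5 + 0.3×(128−5) = 5 + 36.9 = 41.9 → 42
  B: 156 − 8.4 = 147.6 → 148
After the tone: rgb(119, 42, 148) = #772A94.
Lerp each channel 20% toward 0:
  R: 119 − 23.8 = 95.2 → 95
  G: 42 − 8.4 = 33.6 → 34
  B: 148 − 29.6 = 118.4 → 118
rgb(95, 34, 118) = #5F2276.

#5F2276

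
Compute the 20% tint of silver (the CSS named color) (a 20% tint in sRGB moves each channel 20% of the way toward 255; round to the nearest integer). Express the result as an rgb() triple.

CSS silver is rgb(192, 192, 192).
Lerp each channel 20% toward 255:
  R: 192 + 12.6 = 204.6 → 205
  G: 192 + 0.2×(255−192) = 192 + 12.6 = 204.6 → 205
  B: 192 + 0.2×(255−192) = 192 + 12.6 = 204.6 → 205

rgb(205, 205, 205)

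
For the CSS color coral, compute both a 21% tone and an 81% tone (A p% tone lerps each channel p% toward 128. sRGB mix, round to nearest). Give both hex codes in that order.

CSS coral is rgb(255, 127, 80).
21% tone:
  R: 255 − 26.67 = 228.33 → 228
  G: 127 + 0.21×(128−127) = 127 + 0.21 = 127.21 → 127
  B: 80 + 0.21×(128−80) = 80 + 10.08 = 90.08 → 90
  → #e47f5a
81% tone:
  R: 255 + 0.81×(128−255) = 255 − 102.87 = 152.13 → 152
  G: 127 + 0.81×(128−127) = 127 + 0.81 = 127.81 → 128
  B: 80 + 0.81×(128−80) = 80 + 38.88 = 118.88 → 119
  → #988077

#e47f5a, #988077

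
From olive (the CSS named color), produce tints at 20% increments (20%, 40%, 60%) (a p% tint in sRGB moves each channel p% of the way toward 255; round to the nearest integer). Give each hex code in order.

#999933, #b3b366, #cccc99

CSS olive is rgb(128, 128, 0).
20%: (128 + 25.4 = 153.4→153, 128 + 25.4 = 153.4→153, 0 + 51 = 51→51) → #999933
40%: (128 + 50.8 = 178.8→179, 128 + 50.8 = 178.8→179, 0 + 102 = 102→102) → #b3b366
60%: (128 + 76.2 = 204.2→204, 128 + 76.2 = 204.2→204, 0 + 153 = 153→153) → #cccc99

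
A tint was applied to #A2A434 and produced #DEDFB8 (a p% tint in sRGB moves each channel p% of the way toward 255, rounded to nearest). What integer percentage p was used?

65%

#A2A434 is rgb(162, 164, 52); #DEDFB8 is rgb(222, 223, 184).
On the B channel (widest range): 184 ≈ 52 + (p/100)(255 − 52), so p ≈ 100×(184 − 52)/(255 − 52) = 13200/203 = 65.02.
p = 65 reproduces all three channels after rounding.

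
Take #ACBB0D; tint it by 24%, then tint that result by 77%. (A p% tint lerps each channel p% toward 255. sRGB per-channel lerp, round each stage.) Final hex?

#F1F3D5

#ACBB0D is rgb(172, 187, 13).
Per channel, c → c + 0.24(255 − c):
  R: 172 + 0.24×(255−172) = 172 + 19.92 = 191.92 → 192
  G: 187 + 16.32 = 203.32 → 203
  B: 13 + 0.24×(255−13) = 13 + 58.08 = 71.08 → 71
After the tint: rgb(192, 203, 71) = #C0CB47.
Per channel, c → c + 0.77(255 − c):
  R: 192 + 0.77×(255−192) = 192 + 48.51 = 240.51 → 241
  G: 203 + 0.77×(255−203) = 203 + 40.04 = 243.04 → 243
  B: 71 + 141.68 = 212.68 → 213
rgb(241, 243, 213) = #F1F3D5.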